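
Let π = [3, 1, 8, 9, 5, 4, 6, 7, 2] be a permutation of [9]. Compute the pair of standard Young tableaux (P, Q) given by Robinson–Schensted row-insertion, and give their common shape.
P = [1, 2, 6, 7] / [3, 4, 9] / [5] / [8];  Q = [1, 3, 4, 8] / [2, 5, 7] / [6] / [9];  common shape = (4, 3, 1, 1)

Row-insert the values π_1, π_2, … into P one at a time, bumping the leftmost entry strictly greater than the inserted value down to the next row. The recording tableau Q records, in position (i, j), the step at which that cell was added to P.
  Insert 3 (step 1): P = [3];  Q = [1]
  Insert 1 (step 2): P = [1] / [3];  Q = [1] / [2]
  Insert 8 (step 3): P = [1, 8] / [3];  Q = [1, 3] / [2]
  Insert 9 (step 4): P = [1, 8, 9] / [3];  Q = [1, 3, 4] / [2]
  Insert 5 (step 5): P = [1, 5, 9] / [3, 8];  Q = [1, 3, 4] / [2, 5]
  Insert 4 (step 6): P = [1, 4, 9] / [3, 5] / [8];  Q = [1, 3, 4] / [2, 5] / [6]
  Insert 6 (step 7): P = [1, 4, 6] / [3, 5, 9] / [8];  Q = [1, 3, 4] / [2, 5, 7] / [6]
  Insert 7 (step 8): P = [1, 4, 6, 7] / [3, 5, 9] / [8];  Q = [1, 3, 4, 8] / [2, 5, 7] / [6]
  Insert 2 (step 9): P = [1, 2, 6, 7] / [3, 4, 9] / [5] / [8];  Q = [1, 3, 4, 8] / [2, 5, 7] / [6] / [9]
Final shape: (4, 3, 1, 1).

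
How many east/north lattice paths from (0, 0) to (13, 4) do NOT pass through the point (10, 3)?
Number of paths = 1236

Total paths from (0, 0) to (13, 4): C(17, 13) = 2380. Paths through (10, 3): (paths (0, 0) → (10, 3)) × (paths (10, 3) → (13, 4)) = C(13, 10) · C(4, 3) = 286 · 4 = 1144. Avoidance count = 2380 − 1144 = 1236.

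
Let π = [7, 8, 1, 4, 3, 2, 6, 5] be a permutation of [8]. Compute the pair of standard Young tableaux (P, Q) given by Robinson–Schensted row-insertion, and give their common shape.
P = [1, 2, 5] / [3, 6] / [4, 8] / [7];  Q = [1, 2, 7] / [3, 4] / [5, 8] / [6];  common shape = (3, 2, 2, 1)

Row-insert the values π_1, π_2, … into P one at a time, bumping the leftmost entry strictly greater than the inserted value down to the next row. The recording tableau Q records, in position (i, j), the step at which that cell was added to P.
  Insert 7 (step 1): P = [7];  Q = [1]
  Insert 8 (step 2): P = [7, 8];  Q = [1, 2]
  Insert 1 (step 3): P = [1, 8] / [7];  Q = [1, 2] / [3]
  Insert 4 (step 4): P = [1, 4] / [7, 8];  Q = [1, 2] / [3, 4]
  Insert 3 (step 5): P = [1, 3] / [4, 8] / [7];  Q = [1, 2] / [3, 4] / [5]
  Insert 2 (step 6): P = [1, 2] / [3, 8] / [4] / [7];  Q = [1, 2] / [3, 4] / [5] / [6]
  Insert 6 (step 7): P = [1, 2, 6] / [3, 8] / [4] / [7];  Q = [1, 2, 7] / [3, 4] / [5] / [6]
  Insert 5 (step 8): P = [1, 2, 5] / [3, 6] / [4, 8] / [7];  Q = [1, 2, 7] / [3, 4] / [5, 8] / [6]
Final shape: (3, 2, 2, 1).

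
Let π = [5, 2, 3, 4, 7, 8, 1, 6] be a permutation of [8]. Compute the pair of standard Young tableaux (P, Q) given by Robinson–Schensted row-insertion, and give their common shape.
P = [1, 3, 4, 6, 8] / [2, 7] / [5];  Q = [1, 3, 4, 5, 6] / [2, 8] / [7];  common shape = (5, 2, 1)

Row-insert the values π_1, π_2, … into P one at a time, bumping the leftmost entry strictly greater than the inserted value down to the next row. The recording tableau Q records, in position (i, j), the step at which that cell was added to P.
  Insert 5 (step 1): P = [5];  Q = [1]
  Insert 2 (step 2): P = [2] / [5];  Q = [1] / [2]
  Insert 3 (step 3): P = [2, 3] / [5];  Q = [1, 3] / [2]
  Insert 4 (step 4): P = [2, 3, 4] / [5];  Q = [1, 3, 4] / [2]
  Insert 7 (step 5): P = [2, 3, 4, 7] / [5];  Q = [1, 3, 4, 5] / [2]
  Insert 8 (step 6): P = [2, 3, 4, 7, 8] / [5];  Q = [1, 3, 4, 5, 6] / [2]
  Insert 1 (step 7): P = [1, 3, 4, 7, 8] / [2] / [5];  Q = [1, 3, 4, 5, 6] / [2] / [7]
  Insert 6 (step 8): P = [1, 3, 4, 6, 8] / [2, 7] / [5];  Q = [1, 3, 4, 5, 6] / [2, 8] / [7]
Final shape: (5, 2, 1).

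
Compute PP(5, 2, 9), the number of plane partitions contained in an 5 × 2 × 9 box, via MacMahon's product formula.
PP(5, 2, 9) = 1002001

Evaluate the triple product over i = 1..5, j = 1..2, k = 1..9. The factors are (2/1) · (3/2) · (4/3) · (5/4) · (6/5) · (7/6) · (8/7) · (9/8) · … (90 factors total). The numerators and denominators telescope so the product is an integer; carrying out the multiplication exactly gives PP(5, 2, 9) = 1002001.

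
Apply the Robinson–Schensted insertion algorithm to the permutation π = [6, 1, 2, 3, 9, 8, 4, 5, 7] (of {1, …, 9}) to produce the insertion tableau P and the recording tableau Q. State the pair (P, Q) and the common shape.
P = [1, 2, 3, 4, 5, 7] / [6, 8] / [9];  Q = [1, 3, 4, 5, 8, 9] / [2, 6] / [7];  common shape = (6, 2, 1)

Row-insert the values π_1, π_2, … into P one at a time, bumping the leftmost entry strictly greater than the inserted value down to the next row. The recording tableau Q records, in position (i, j), the step at which that cell was added to P.
  Insert 6 (step 1): P = [6];  Q = [1]
  Insert 1 (step 2): P = [1] / [6];  Q = [1] / [2]
  Insert 2 (step 3): P = [1, 2] / [6];  Q = [1, 3] / [2]
  Insert 3 (step 4): P = [1, 2, 3] / [6];  Q = [1, 3, 4] / [2]
  Insert 9 (step 5): P = [1, 2, 3, 9] / [6];  Q = [1, 3, 4, 5] / [2]
  Insert 8 (step 6): P = [1, 2, 3, 8] / [6, 9];  Q = [1, 3, 4, 5] / [2, 6]
  Insert 4 (step 7): P = [1, 2, 3, 4] / [6, 8] / [9];  Q = [1, 3, 4, 5] / [2, 6] / [7]
  Insert 5 (step 8): P = [1, 2, 3, 4, 5] / [6, 8] / [9];  Q = [1, 3, 4, 5, 8] / [2, 6] / [7]
  Insert 7 (step 9): P = [1, 2, 3, 4, 5, 7] / [6, 8] / [9];  Q = [1, 3, 4, 5, 8, 9] / [2, 6] / [7]
Final shape: (6, 2, 1).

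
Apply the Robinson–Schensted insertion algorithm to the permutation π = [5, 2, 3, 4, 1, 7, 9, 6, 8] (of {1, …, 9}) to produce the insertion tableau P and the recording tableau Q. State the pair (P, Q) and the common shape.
P = [1, 3, 4, 6, 8] / [2, 7, 9] / [5];  Q = [1, 3, 4, 6, 7] / [2, 8, 9] / [5];  common shape = (5, 3, 1)

Row-insert the values π_1, π_2, … into P one at a time, bumping the leftmost entry strictly greater than the inserted value down to the next row. The recording tableau Q records, in position (i, j), the step at which that cell was added to P.
  Insert 5 (step 1): P = [5];  Q = [1]
  Insert 2 (step 2): P = [2] / [5];  Q = [1] / [2]
  Insert 3 (step 3): P = [2, 3] / [5];  Q = [1, 3] / [2]
  Insert 4 (step 4): P = [2, 3, 4] / [5];  Q = [1, 3, 4] / [2]
  Insert 1 (step 5): P = [1, 3, 4] / [2] / [5];  Q = [1, 3, 4] / [2] / [5]
  Insert 7 (step 6): P = [1, 3, 4, 7] / [2] / [5];  Q = [1, 3, 4, 6] / [2] / [5]
  Insert 9 (step 7): P = [1, 3, 4, 7, 9] / [2] / [5];  Q = [1, 3, 4, 6, 7] / [2] / [5]
  Insert 6 (step 8): P = [1, 3, 4, 6, 9] / [2, 7] / [5];  Q = [1, 3, 4, 6, 7] / [2, 8] / [5]
  Insert 8 (step 9): P = [1, 3, 4, 6, 8] / [2, 7, 9] / [5];  Q = [1, 3, 4, 6, 7] / [2, 8, 9] / [5]
Final shape: (5, 3, 1).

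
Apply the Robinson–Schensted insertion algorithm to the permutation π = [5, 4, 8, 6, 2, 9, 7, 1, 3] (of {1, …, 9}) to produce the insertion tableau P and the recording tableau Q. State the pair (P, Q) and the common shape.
P = [1, 3, 7] / [2, 6, 9] / [4, 8] / [5];  Q = [1, 3, 6] / [2, 4, 7] / [5, 9] / [8];  common shape = (3, 3, 2, 1)

Row-insert the values π_1, π_2, … into P one at a time, bumping the leftmost entry strictly greater than the inserted value down to the next row. The recording tableau Q records, in position (i, j), the step at which that cell was added to P.
  Insert 5 (step 1): P = [5];  Q = [1]
  Insert 4 (step 2): P = [4] / [5];  Q = [1] / [2]
  Insert 8 (step 3): P = [4, 8] / [5];  Q = [1, 3] / [2]
  Insert 6 (step 4): P = [4, 6] / [5, 8];  Q = [1, 3] / [2, 4]
  Insert 2 (step 5): P = [2, 6] / [4, 8] / [5];  Q = [1, 3] / [2, 4] / [5]
  Insert 9 (step 6): P = [2, 6, 9] / [4, 8] / [5];  Q = [1, 3, 6] / [2, 4] / [5]
  Insert 7 (step 7): P = [2, 6, 7] / [4, 8, 9] / [5];  Q = [1, 3, 6] / [2, 4, 7] / [5]
  Insert 1 (step 8): P = [1, 6, 7] / [2, 8, 9] / [4] / [5];  Q = [1, 3, 6] / [2, 4, 7] / [5] / [8]
  Insert 3 (step 9): P = [1, 3, 7] / [2, 6, 9] / [4, 8] / [5];  Q = [1, 3, 6] / [2, 4, 7] / [5, 9] / [8]
Final shape: (3, 3, 2, 1).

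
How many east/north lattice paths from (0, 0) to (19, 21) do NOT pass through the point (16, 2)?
Number of paths = 131282172780

Total paths from (0, 0) to (19, 21): C(40, 19) = 131282408400. Paths through (16, 2): (paths (0, 0) → (16, 2)) × (paths (16, 2) → (19, 21)) = C(18, 16) · C(22, 3) = 153 · 1540 = 235620. Avoidance count = 131282408400 − 235620 = 131282172780.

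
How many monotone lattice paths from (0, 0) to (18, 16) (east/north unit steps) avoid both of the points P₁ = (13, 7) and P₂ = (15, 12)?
Number of paths = 1497308490

Inclusion–exclusion. Total paths: C(34, 18) = 2203961430. Through P₁: C(20, 13)·C(14, 5) = 155195040. Through P₂: C(27, 15)·C(7, 3) = 608435100. Since P₁ is strictly southwest of P₂, a monotone path through both must visit P₁ then P₂; paths through both = C(20, 13)·C(7, 2)·C(7, 3) = 56977200. Avoid both = 2203961430 − 155195040 − 608435100 + 56977200 = 1497308490.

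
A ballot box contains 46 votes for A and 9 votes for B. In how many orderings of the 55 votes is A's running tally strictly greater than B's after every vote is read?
Strict-lead orderings = 4277470470

Total orderings of the 55 votes with 46 for A: C(55, 46) = 6358402050. By the Bertrand ballot formula (Cycle Lemma / reflection principle), the number of orderings in which A is strictly ahead of B throughout is (p − q)/(p + q) · C(p + q, p) = (46 − 9)/(46 + 9) · 6358402050 = 4277470470.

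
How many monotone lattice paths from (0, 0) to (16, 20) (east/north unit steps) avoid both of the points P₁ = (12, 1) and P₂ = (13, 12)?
Number of paths = 6449733235

Inclusion–exclusion. Total paths: C(36, 16) = 7307872110. Through P₁: C(13, 12)·C(23, 4) = 115115. Through P₂: C(25, 13)·C(11, 3) = 858049500. Since P₁ is strictly southwest of P₂, a monotone path through both must visit P₁ then P₂; paths through both = C(13, 12)·C(12, 1)·C(11, 3) = 25740. Avoid both = 7307872110 − 115115 − 858049500 + 25740 = 6449733235.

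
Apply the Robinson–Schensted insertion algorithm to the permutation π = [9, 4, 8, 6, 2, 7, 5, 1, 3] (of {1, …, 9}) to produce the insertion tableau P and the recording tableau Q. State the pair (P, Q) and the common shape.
P = [1, 3, 7] / [2, 5] / [4, 6] / [8] / [9];  Q = [1, 3, 6] / [2, 7] / [4, 9] / [5] / [8];  common shape = (3, 2, 2, 1, 1)

Row-insert the values π_1, π_2, … into P one at a time, bumping the leftmost entry strictly greater than the inserted value down to the next row. The recording tableau Q records, in position (i, j), the step at which that cell was added to P.
  Insert 9 (step 1): P = [9];  Q = [1]
  Insert 4 (step 2): P = [4] / [9];  Q = [1] / [2]
  Insert 8 (step 3): P = [4, 8] / [9];  Q = [1, 3] / [2]
  Insert 6 (step 4): P = [4, 6] / [8] / [9];  Q = [1, 3] / [2] / [4]
  Insert 2 (step 5): P = [2, 6] / [4] / [8] / [9];  Q = [1, 3] / [2] / [4] / [5]
  Insert 7 (step 6): P = [2, 6, 7] / [4] / [8] / [9];  Q = [1, 3, 6] / [2] / [4] / [5]
  Insert 5 (step 7): P = [2, 5, 7] / [4, 6] / [8] / [9];  Q = [1, 3, 6] / [2, 7] / [4] / [5]
  Insert 1 (step 8): P = [1, 5, 7] / [2, 6] / [4] / [8] / [9];  Q = [1, 3, 6] / [2, 7] / [4] / [5] / [8]
  Insert 3 (step 9): P = [1, 3, 7] / [2, 5] / [4, 6] / [8] / [9];  Q = [1, 3, 6] / [2, 7] / [4, 9] / [5] / [8]
Final shape: (3, 2, 2, 1, 1).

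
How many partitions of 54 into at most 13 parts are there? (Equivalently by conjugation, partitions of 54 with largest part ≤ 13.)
p(54, parts ≤ 13) = 193906

Use the recurrence p(n, m) = p(n, m−1) + p(n−m, m): either the largest part is < m (count p(n, m−1)) or the largest part is exactly m (remove one copy of m, count p(n−m, m)). With p(0, ·) = 1 this gives p(54, parts ≤ 13) = 193906. (By conjugating Young diagrams, this also counts partitions of 54 into at most 13 parts.)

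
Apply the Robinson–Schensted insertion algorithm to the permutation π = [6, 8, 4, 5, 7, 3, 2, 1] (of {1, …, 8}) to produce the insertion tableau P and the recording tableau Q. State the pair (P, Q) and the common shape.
P = [1, 5, 7] / [2, 8] / [3] / [4] / [6];  Q = [1, 2, 5] / [3, 4] / [6] / [7] / [8];  common shape = (3, 2, 1, 1, 1)

Row-insert the values π_1, π_2, … into P one at a time, bumping the leftmost entry strictly greater than the inserted value down to the next row. The recording tableau Q records, in position (i, j), the step at which that cell was added to P.
  Insert 6 (step 1): P = [6];  Q = [1]
  Insert 8 (step 2): P = [6, 8];  Q = [1, 2]
  Insert 4 (step 3): P = [4, 8] / [6];  Q = [1, 2] / [3]
  Insert 5 (step 4): P = [4, 5] / [6, 8];  Q = [1, 2] / [3, 4]
  Insert 7 (step 5): P = [4, 5, 7] / [6, 8];  Q = [1, 2, 5] / [3, 4]
  Insert 3 (step 6): P = [3, 5, 7] / [4, 8] / [6];  Q = [1, 2, 5] / [3, 4] / [6]
  Insert 2 (step 7): P = [2, 5, 7] / [3, 8] / [4] / [6];  Q = [1, 2, 5] / [3, 4] / [6] / [7]
  Insert 1 (step 8): P = [1, 5, 7] / [2, 8] / [3] / [4] / [6];  Q = [1, 2, 5] / [3, 4] / [6] / [7] / [8]
Final shape: (3, 2, 1, 1, 1).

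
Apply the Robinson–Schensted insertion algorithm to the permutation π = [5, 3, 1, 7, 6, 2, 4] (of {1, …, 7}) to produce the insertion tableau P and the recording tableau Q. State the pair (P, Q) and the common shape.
P = [1, 2, 4] / [3, 6] / [5, 7];  Q = [1, 4, 7] / [2, 5] / [3, 6];  common shape = (3, 2, 2)

Row-insert the values π_1, π_2, … into P one at a time, bumping the leftmost entry strictly greater than the inserted value down to the next row. The recording tableau Q records, in position (i, j), the step at which that cell was added to P.
  Insert 5 (step 1): P = [5];  Q = [1]
  Insert 3 (step 2): P = [3] / [5];  Q = [1] / [2]
  Insert 1 (step 3): P = [1] / [3] / [5];  Q = [1] / [2] / [3]
  Insert 7 (step 4): P = [1, 7] / [3] / [5];  Q = [1, 4] / [2] / [3]
  Insert 6 (step 5): P = [1, 6] / [3, 7] / [5];  Q = [1, 4] / [2, 5] / [3]
  Insert 2 (step 6): P = [1, 2] / [3, 6] / [5, 7];  Q = [1, 4] / [2, 5] / [3, 6]
  Insert 4 (step 7): P = [1, 2, 4] / [3, 6] / [5, 7];  Q = [1, 4, 7] / [2, 5] / [3, 6]
Final shape: (3, 2, 2).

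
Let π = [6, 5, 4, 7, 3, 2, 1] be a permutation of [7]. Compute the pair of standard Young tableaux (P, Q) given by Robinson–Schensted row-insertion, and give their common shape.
P = [1, 7] / [2] / [3] / [4] / [5] / [6];  Q = [1, 4] / [2] / [3] / [5] / [6] / [7];  common shape = (2, 1, 1, 1, 1, 1)

Row-insert the values π_1, π_2, … into P one at a time, bumping the leftmost entry strictly greater than the inserted value down to the next row. The recording tableau Q records, in position (i, j), the step at which that cell was added to P.
  Insert 6 (step 1): P = [6];  Q = [1]
  Insert 5 (step 2): P = [5] / [6];  Q = [1] / [2]
  Insert 4 (step 3): P = [4] / [5] / [6];  Q = [1] / [2] / [3]
  Insert 7 (step 4): P = [4, 7] / [5] / [6];  Q = [1, 4] / [2] / [3]
  Insert 3 (step 5): P = [3, 7] / [4] / [5] / [6];  Q = [1, 4] / [2] / [3] / [5]
  Insert 2 (step 6): P = [2, 7] / [3] / [4] / [5] / [6];  Q = [1, 4] / [2] / [3] / [5] / [6]
  Insert 1 (step 7): P = [1, 7] / [2] / [3] / [4] / [5] / [6];  Q = [1, 4] / [2] / [3] / [5] / [6] / [7]
Final shape: (2, 1, 1, 1, 1, 1).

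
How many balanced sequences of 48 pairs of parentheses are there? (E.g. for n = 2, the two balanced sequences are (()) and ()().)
C_48 = 131327898242169365477991900

These balanced parentheses are counted by the Catalan number C_n = (1/(n + 1)) · C(2n, n). For n = 48: C_48 = (1/49) · C(96, 48) = 6435067013866298908421603100/49 = 131327898242169365477991900.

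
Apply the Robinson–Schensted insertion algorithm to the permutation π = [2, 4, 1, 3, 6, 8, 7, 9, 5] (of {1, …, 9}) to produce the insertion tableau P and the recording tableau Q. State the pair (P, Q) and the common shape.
P = [1, 3, 5, 7, 9] / [2, 4, 6] / [8];  Q = [1, 2, 5, 6, 8] / [3, 4, 7] / [9];  common shape = (5, 3, 1)

Row-insert the values π_1, π_2, … into P one at a time, bumping the leftmost entry strictly greater than the inserted value down to the next row. The recording tableau Q records, in position (i, j), the step at which that cell was added to P.
  Insert 2 (step 1): P = [2];  Q = [1]
  Insert 4 (step 2): P = [2, 4];  Q = [1, 2]
  Insert 1 (step 3): P = [1, 4] / [2];  Q = [1, 2] / [3]
  Insert 3 (step 4): P = [1, 3] / [2, 4];  Q = [1, 2] / [3, 4]
  Insert 6 (step 5): P = [1, 3, 6] / [2, 4];  Q = [1, 2, 5] / [3, 4]
  Insert 8 (step 6): P = [1, 3, 6, 8] / [2, 4];  Q = [1, 2, 5, 6] / [3, 4]
  Insert 7 (step 7): P = [1, 3, 6, 7] / [2, 4, 8];  Q = [1, 2, 5, 6] / [3, 4, 7]
  Insert 9 (step 8): P = [1, 3, 6, 7, 9] / [2, 4, 8];  Q = [1, 2, 5, 6, 8] / [3, 4, 7]
  Insert 5 (step 9): P = [1, 3, 5, 7, 9] / [2, 4, 6] / [8];  Q = [1, 2, 5, 6, 8] / [3, 4, 7] / [9]
Final shape: (5, 3, 1).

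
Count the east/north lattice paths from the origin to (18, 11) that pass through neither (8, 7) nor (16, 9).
Number of paths = 17635455

Inclusion–exclusion. Total paths: C(29, 18) = 34597290. Through P₁: C(15, 8)·C(14, 10) = 6441435. Through P₂: C(25, 16)·C(4, 2) = 12257850. Since P₁ is strictly southwest of P₂, a monotone path through both must visit P₁ then P₂; paths through both = C(15, 8)·C(10, 8)·C(4, 2) = 1737450. Avoid both = 34597290 − 6441435 − 12257850 + 1737450 = 17635455.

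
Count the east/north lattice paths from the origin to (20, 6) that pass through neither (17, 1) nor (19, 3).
Number of paths = 223494

Inclusion–exclusion. Total paths: C(26, 20) = 230230. Through P₁: C(18, 17)·C(8, 3) = 1008. Through P₂: C(22, 19)·C(4, 1) = 6160. Since P₁ is strictly southwest of P₂, a monotone path through both must visit P₁ then P₂; paths through both = C(18, 17)·C(4, 2)·C(4, 1) = 432. Avoid both = 230230 − 1008 − 6160 + 432 = 223494.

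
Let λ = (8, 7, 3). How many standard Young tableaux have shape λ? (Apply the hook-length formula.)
# SYT of shape (8, 7, 3) = 510510

Hook-length formula: f^λ = n! / Π hook(c), product over all cells c of the Young diagram. For λ = (8, 7, 3), n = 18 boxes. Hook lengths by row (left-to-right, top-to-bottom): [10, 9, 8, 6, 5, 4, 3, 1]; [8, 7, 6, 4, 3, 2, 1]; [3, 2, 1]. Product of hooks = 12541132800. So f^λ = 18! / 12541132800 = 6402373705728000 / 12541132800 = 510510.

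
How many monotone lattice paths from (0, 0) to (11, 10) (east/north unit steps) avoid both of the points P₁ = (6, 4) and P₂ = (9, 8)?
Number of paths = 153936

Inclusion–exclusion. Total paths: C(21, 11) = 352716. Through P₁: C(10, 6)·C(11, 5) = 97020. Through P₂: C(17, 9)·C(4, 2) = 145860. Since P₁ is strictly southwest of P₂, a monotone path through both must visit P₁ then P₂; paths through both = C(10, 6)·C(7, 3)·C(4, 2) = 44100. Avoid both = 352716 − 97020 − 145860 + 44100 = 153936.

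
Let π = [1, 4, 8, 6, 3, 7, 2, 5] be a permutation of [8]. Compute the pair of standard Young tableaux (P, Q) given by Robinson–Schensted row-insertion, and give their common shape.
P = [1, 2, 5, 7] / [3, 6] / [4] / [8];  Q = [1, 2, 3, 6] / [4, 8] / [5] / [7];  common shape = (4, 2, 1, 1)

Row-insert the values π_1, π_2, … into P one at a time, bumping the leftmost entry strictly greater than the inserted value down to the next row. The recording tableau Q records, in position (i, j), the step at which that cell was added to P.
  Insert 1 (step 1): P = [1];  Q = [1]
  Insert 4 (step 2): P = [1, 4];  Q = [1, 2]
  Insert 8 (step 3): P = [1, 4, 8];  Q = [1, 2, 3]
  Insert 6 (step 4): P = [1, 4, 6] / [8];  Q = [1, 2, 3] / [4]
  Insert 3 (step 5): P = [1, 3, 6] / [4] / [8];  Q = [1, 2, 3] / [4] / [5]
  Insert 7 (step 6): P = [1, 3, 6, 7] / [4] / [8];  Q = [1, 2, 3, 6] / [4] / [5]
  Insert 2 (step 7): P = [1, 2, 6, 7] / [3] / [4] / [8];  Q = [1, 2, 3, 6] / [4] / [5] / [7]
  Insert 5 (step 8): P = [1, 2, 5, 7] / [3, 6] / [4] / [8];  Q = [1, 2, 3, 6] / [4, 8] / [5] / [7]
Final shape: (4, 2, 1, 1).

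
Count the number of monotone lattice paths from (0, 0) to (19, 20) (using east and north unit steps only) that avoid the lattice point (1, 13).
Number of paths = 68916534610

Total paths from (0, 0) to (19, 20): C(39, 19) = 68923264410. Paths through (1, 13): (paths (0, 0) → (1, 13)) × (paths (1, 13) → (19, 20)) = C(14, 1) · C(25, 18) = 14 · 480700 = 6729800. Avoidance count = 68923264410 − 6729800 = 68916534610.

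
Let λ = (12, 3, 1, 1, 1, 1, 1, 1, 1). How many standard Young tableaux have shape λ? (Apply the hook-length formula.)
# SYT of shape (12, 3, 1, 1, 1, 1, 1, 1, 1) = 11639628

Hook-length formula: f^λ = n! / Π hook(c), product over all cells c of the Young diagram. For λ = (12, 3, 1, 1, 1, 1, 1, 1, 1), n = 22 boxes. Hook lengths by row (left-to-right, top-to-bottom): [20, 12, 11, 9, 8, 7, 6, 5, 4, 3, 2, 1]; [10, 2, 1]; [7]; [6]; [5]; [4]; [3]; [2]; [1]. Product of hooks = 96566722560000. So f^λ = 22! / 96566722560000 = 1124000727777607680000 / 96566722560000 = 11639628.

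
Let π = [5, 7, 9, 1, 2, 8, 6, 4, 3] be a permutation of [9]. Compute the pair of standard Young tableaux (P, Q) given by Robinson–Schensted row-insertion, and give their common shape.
P = [1, 2, 3] / [4, 6, 8] / [5] / [7] / [9];  Q = [1, 2, 3] / [4, 5, 6] / [7] / [8] / [9];  common shape = (3, 3, 1, 1, 1)

Row-insert the values π_1, π_2, … into P one at a time, bumping the leftmost entry strictly greater than the inserted value down to the next row. The recording tableau Q records, in position (i, j), the step at which that cell was added to P.
  Insert 5 (step 1): P = [5];  Q = [1]
  Insert 7 (step 2): P = [5, 7];  Q = [1, 2]
  Insert 9 (step 3): P = [5, 7, 9];  Q = [1, 2, 3]
  Insert 1 (step 4): P = [1, 7, 9] / [5];  Q = [1, 2, 3] / [4]
  Insert 2 (step 5): P = [1, 2, 9] / [5, 7];  Q = [1, 2, 3] / [4, 5]
  Insert 8 (step 6): P = [1, 2, 8] / [5, 7, 9];  Q = [1, 2, 3] / [4, 5, 6]
  Insert 6 (step 7): P = [1, 2, 6] / [5, 7, 8] / [9];  Q = [1, 2, 3] / [4, 5, 6] / [7]
  Insert 4 (step 8): P = [1, 2, 4] / [5, 6, 8] / [7] / [9];  Q = [1, 2, 3] / [4, 5, 6] / [7] / [8]
  Insert 3 (step 9): P = [1, 2, 3] / [4, 6, 8] / [5] / [7] / [9];  Q = [1, 2, 3] / [4, 5, 6] / [7] / [8] / [9]
Final shape: (3, 3, 1, 1, 1).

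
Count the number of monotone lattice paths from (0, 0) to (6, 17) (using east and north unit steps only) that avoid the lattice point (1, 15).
Number of paths = 100611

Total paths from (0, 0) to (6, 17): C(23, 6) = 100947. Paths through (1, 15): (paths (0, 0) → (1, 15)) × (paths (1, 15) → (6, 17)) = C(16, 1) · C(7, 5) = 16 · 21 = 336. Avoidance count = 100947 − 336 = 100611.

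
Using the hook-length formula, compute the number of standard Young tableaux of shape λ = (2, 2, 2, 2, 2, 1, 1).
# SYT of shape (2, 2, 2, 2, 2, 1, 1) = 297

Hook-length formula: f^λ = n! / Π hook(c), product over all cells c of the Young diagram. For λ = (2, 2, 2, 2, 2, 1, 1), n = 12 boxes. Hook lengths by row (left-to-right, top-to-bottom): [8, 5]; [7, 4]; [6, 3]; [5, 2]; [4, 1]; [2]; [1]. Product of hooks = 1612800. So f^λ = 12! / 1612800 = 479001600 / 1612800 = 297.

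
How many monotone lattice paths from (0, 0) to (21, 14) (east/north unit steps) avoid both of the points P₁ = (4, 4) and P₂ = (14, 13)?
Number of paths = 1620684730

Inclusion–exclusion. Total paths: C(35, 21) = 2319959400. Through P₁: C(8, 4)·C(27, 17) = 590539950. Through P₂: C(27, 14)·C(8, 7) = 160466400. Since P₁ is strictly southwest of P₂, a monotone path through both must visit P₁ then P₂; paths through both = C(8, 4)·C(19, 10)·C(8, 7) = 51731680. Avoid both = 2319959400 − 590539950 − 160466400 + 51731680 = 1620684730.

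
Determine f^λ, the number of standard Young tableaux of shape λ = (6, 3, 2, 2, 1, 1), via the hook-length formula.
# SYT of shape (6, 3, 2, 2, 1, 1) = 221130

Hook-length formula: f^λ = n! / Π hook(c), product over all cells c of the Young diagram. For λ = (6, 3, 2, 2, 1, 1), n = 15 boxes. Hook lengths by row (left-to-right, top-to-bottom): [11, 8, 5, 3, 2, 1]; [7, 4, 1]; [5, 2]; [4, 1]; [2]; [1]. Product of hooks = 5913600. So f^λ = 15! / 5913600 = 1307674368000 / 5913600 = 221130.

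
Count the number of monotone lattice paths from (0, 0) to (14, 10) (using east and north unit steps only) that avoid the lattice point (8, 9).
Number of paths = 1791086

Total paths from (0, 0) to (14, 10): C(24, 14) = 1961256. Paths through (8, 9): (paths (0, 0) → (8, 9)) × (paths (8, 9) → (14, 10)) = C(17, 8) · C(7, 6) = 24310 · 7 = 170170. Avoidance count = 1961256 − 170170 = 1791086.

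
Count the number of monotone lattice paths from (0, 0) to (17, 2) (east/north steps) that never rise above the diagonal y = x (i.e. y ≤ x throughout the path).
Number of paths = 152

By the reflection principle (André's argument), the number of monotone paths to (17, 2) with n ≤ m that never go above y = x is C(19, 17) − C(19, 18) = 171 − 19 = 152.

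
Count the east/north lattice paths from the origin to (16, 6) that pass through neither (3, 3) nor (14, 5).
Number of paths = 33209

Inclusion–exclusion. Total paths: C(22, 16) = 74613. Through P₁: C(6, 3)·C(16, 13) = 11200. Through P₂: C(19, 14)·C(3, 2) = 34884. Since P₁ is strictly southwest of P₂, a monotone path through both must visit P₁ then P₂; paths through both = C(6, 3)·C(13, 11)·C(3, 2) = 4680. Avoid both = 74613 − 11200 − 34884 + 4680 = 33209.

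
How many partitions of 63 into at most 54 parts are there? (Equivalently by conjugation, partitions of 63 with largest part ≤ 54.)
p(63, parts ≤ 54) = 1505432

Use the recurrence p(n, m) = p(n, m−1) + p(n−m, m): either the largest part is < m (count p(n, m−1)) or the largest part is exactly m (remove one copy of m, count p(n−m, m)). With p(0, ·) = 1 this gives p(63, parts ≤ 54) = 1505432. (By conjugating Young diagrams, this also counts partitions of 63 into at most 54 parts.)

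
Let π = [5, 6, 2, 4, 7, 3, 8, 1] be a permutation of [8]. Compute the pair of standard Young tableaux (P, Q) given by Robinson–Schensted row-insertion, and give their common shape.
P = [1, 3, 7, 8] / [2, 6] / [4] / [5];  Q = [1, 2, 5, 7] / [3, 4] / [6] / [8];  common shape = (4, 2, 1, 1)

Row-insert the values π_1, π_2, … into P one at a time, bumping the leftmost entry strictly greater than the inserted value down to the next row. The recording tableau Q records, in position (i, j), the step at which that cell was added to P.
  Insert 5 (step 1): P = [5];  Q = [1]
  Insert 6 (step 2): P = [5, 6];  Q = [1, 2]
  Insert 2 (step 3): P = [2, 6] / [5];  Q = [1, 2] / [3]
  Insert 4 (step 4): P = [2, 4] / [5, 6];  Q = [1, 2] / [3, 4]
  Insert 7 (step 5): P = [2, 4, 7] / [5, 6];  Q = [1, 2, 5] / [3, 4]
  Insert 3 (step 6): P = [2, 3, 7] / [4, 6] / [5];  Q = [1, 2, 5] / [3, 4] / [6]
  Insert 8 (step 7): P = [2, 3, 7, 8] / [4, 6] / [5];  Q = [1, 2, 5, 7] / [3, 4] / [6]
  Insert 1 (step 8): P = [1, 3, 7, 8] / [2, 6] / [4] / [5];  Q = [1, 2, 5, 7] / [3, 4] / [6] / [8]
Final shape: (4, 2, 1, 1).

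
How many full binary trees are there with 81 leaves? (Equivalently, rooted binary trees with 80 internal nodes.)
C_80 = 1136359577947336271931632877004667456667613940

These full binary trees are counted by the Catalan number C_n = (1/(n + 1)) · C(2n, n). For n = 80: C_80 = (1/81) · C(160, 80) = 92045125813734238026462263037378063990076729140/81 = 1136359577947336271931632877004667456667613940.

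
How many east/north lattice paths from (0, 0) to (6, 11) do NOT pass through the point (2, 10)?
Number of paths = 12046

Total paths from (0, 0) to (6, 11): C(17, 6) = 12376. Paths through (2, 10): (paths (0, 0) → (2, 10)) × (paths (2, 10) → (6, 11)) = C(12, 2) · C(5, 4) = 66 · 5 = 330. Avoidance count = 12376 − 330 = 12046.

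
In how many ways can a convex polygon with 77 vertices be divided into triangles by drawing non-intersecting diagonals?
C_75 = 1221395654430378811828760722007962130791020

These polygon triangulations are counted by the Catalan number C_n = (1/(n + 1)) · C(2n, n). For n = 75: C_75 = (1/76) · C(150, 75) = 92826069736708789698985814872605121940117520/76 = 1221395654430378811828760722007962130791020.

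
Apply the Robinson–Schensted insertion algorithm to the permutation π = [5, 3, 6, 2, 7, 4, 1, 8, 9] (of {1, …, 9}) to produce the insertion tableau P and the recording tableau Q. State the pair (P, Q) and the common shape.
P = [1, 4, 7, 8, 9] / [2, 6] / [3] / [5];  Q = [1, 3, 5, 8, 9] / [2, 6] / [4] / [7];  common shape = (5, 2, 1, 1)

Row-insert the values π_1, π_2, … into P one at a time, bumping the leftmost entry strictly greater than the inserted value down to the next row. The recording tableau Q records, in position (i, j), the step at which that cell was added to P.
  Insert 5 (step 1): P = [5];  Q = [1]
  Insert 3 (step 2): P = [3] / [5];  Q = [1] / [2]
  Insert 6 (step 3): P = [3, 6] / [5];  Q = [1, 3] / [2]
  Insert 2 (step 4): P = [2, 6] / [3] / [5];  Q = [1, 3] / [2] / [4]
  Insert 7 (step 5): P = [2, 6, 7] / [3] / [5];  Q = [1, 3, 5] / [2] / [4]
  Insert 4 (step 6): P = [2, 4, 7] / [3, 6] / [5];  Q = [1, 3, 5] / [2, 6] / [4]
  Insert 1 (step 7): P = [1, 4, 7] / [2, 6] / [3] / [5];  Q = [1, 3, 5] / [2, 6] / [4] / [7]
  Insert 8 (step 8): P = [1, 4, 7, 8] / [2, 6] / [3] / [5];  Q = [1, 3, 5, 8] / [2, 6] / [4] / [7]
  Insert 9 (step 9): P = [1, 4, 7, 8, 9] / [2, 6] / [3] / [5];  Q = [1, 3, 5, 8, 9] / [2, 6] / [4] / [7]
Final shape: (5, 2, 1, 1).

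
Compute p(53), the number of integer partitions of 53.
p(53) = 329931

Compute p(n) via the recurrence p(n, m) = p(n, m−1) + p(n−m, m), where p(n, m) counts partitions of n with all parts ≤ m and p(n) = p(n, n). The base cases are p(0, m) = 1 and p(n, 0) = 0 for n > 0. Filling the table yields p(53) = 329931. (Euler's pentagonal recurrence is an alternative.)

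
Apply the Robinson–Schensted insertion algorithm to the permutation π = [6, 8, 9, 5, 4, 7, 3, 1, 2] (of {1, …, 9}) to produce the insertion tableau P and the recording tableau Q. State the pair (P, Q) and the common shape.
P = [1, 2, 9] / [3, 7] / [4, 8] / [5] / [6];  Q = [1, 2, 3] / [4, 6] / [5, 9] / [7] / [8];  common shape = (3, 2, 2, 1, 1)

Row-insert the values π_1, π_2, … into P one at a time, bumping the leftmost entry strictly greater than the inserted value down to the next row. The recording tableau Q records, in position (i, j), the step at which that cell was added to P.
  Insert 6 (step 1): P = [6];  Q = [1]
  Insert 8 (step 2): P = [6, 8];  Q = [1, 2]
  Insert 9 (step 3): P = [6, 8, 9];  Q = [1, 2, 3]
  Insert 5 (step 4): P = [5, 8, 9] / [6];  Q = [1, 2, 3] / [4]
  Insert 4 (step 5): P = [4, 8, 9] / [5] / [6];  Q = [1, 2, 3] / [4] / [5]
  Insert 7 (step 6): P = [4, 7, 9] / [5, 8] / [6];  Q = [1, 2, 3] / [4, 6] / [5]
  Insert 3 (step 7): P = [3, 7, 9] / [4, 8] / [5] / [6];  Q = [1, 2, 3] / [4, 6] / [5] / [7]
  Insert 1 (step 8): P = [1, 7, 9] / [3, 8] / [4] / [5] / [6];  Q = [1, 2, 3] / [4, 6] / [5] / [7] / [8]
  Insert 2 (step 9): P = [1, 2, 9] / [3, 7] / [4, 8] / [5] / [6];  Q = [1, 2, 3] / [4, 6] / [5, 9] / [7] / [8]
Final shape: (3, 2, 2, 1, 1).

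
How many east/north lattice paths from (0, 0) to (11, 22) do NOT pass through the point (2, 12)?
Number of paths = 185130322

Total paths from (0, 0) to (11, 22): C(33, 11) = 193536720. Paths through (2, 12): (paths (0, 0) → (2, 12)) × (paths (2, 12) → (11, 22)) = C(14, 2) · C(19, 9) = 91 · 92378 = 8406398. Avoidance count = 193536720 − 8406398 = 185130322.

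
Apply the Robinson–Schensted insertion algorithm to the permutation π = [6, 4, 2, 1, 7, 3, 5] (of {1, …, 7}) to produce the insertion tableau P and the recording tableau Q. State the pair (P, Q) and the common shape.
P = [1, 3, 5] / [2, 7] / [4] / [6];  Q = [1, 5, 7] / [2, 6] / [3] / [4];  common shape = (3, 2, 1, 1)

Row-insert the values π_1, π_2, … into P one at a time, bumping the leftmost entry strictly greater than the inserted value down to the next row. The recording tableau Q records, in position (i, j), the step at which that cell was added to P.
  Insert 6 (step 1): P = [6];  Q = [1]
  Insert 4 (step 2): P = [4] / [6];  Q = [1] / [2]
  Insert 2 (step 3): P = [2] / [4] / [6];  Q = [1] / [2] / [3]
  Insert 1 (step 4): P = [1] / [2] / [4] / [6];  Q = [1] / [2] / [3] / [4]
  Insert 7 (step 5): P = [1, 7] / [2] / [4] / [6];  Q = [1, 5] / [2] / [3] / [4]
  Insert 3 (step 6): P = [1, 3] / [2, 7] / [4] / [6];  Q = [1, 5] / [2, 6] / [3] / [4]
  Insert 5 (step 7): P = [1, 3, 5] / [2, 7] / [4] / [6];  Q = [1, 5, 7] / [2, 6] / [3] / [4]
Final shape: (3, 2, 1, 1).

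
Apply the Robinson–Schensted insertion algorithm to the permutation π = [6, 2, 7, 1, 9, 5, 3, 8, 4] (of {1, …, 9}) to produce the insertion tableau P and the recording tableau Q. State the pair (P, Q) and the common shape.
P = [1, 3, 4] / [2, 5, 8] / [6, 7, 9];  Q = [1, 3, 5] / [2, 6, 8] / [4, 7, 9];  common shape = (3, 3, 3)

Row-insert the values π_1, π_2, … into P one at a time, bumping the leftmost entry strictly greater than the inserted value down to the next row. The recording tableau Q records, in position (i, j), the step at which that cell was added to P.
  Insert 6 (step 1): P = [6];  Q = [1]
  Insert 2 (step 2): P = [2] / [6];  Q = [1] / [2]
  Insert 7 (step 3): P = [2, 7] / [6];  Q = [1, 3] / [2]
  Insert 1 (step 4): P = [1, 7] / [2] / [6];  Q = [1, 3] / [2] / [4]
  Insert 9 (step 5): P = [1, 7, 9] / [2] / [6];  Q = [1, 3, 5] / [2] / [4]
  Insert 5 (step 6): P = [1, 5, 9] / [2, 7] / [6];  Q = [1, 3, 5] / [2, 6] / [4]
  Insert 3 (step 7): P = [1, 3, 9] / [2, 5] / [6, 7];  Q = [1, 3, 5] / [2, 6] / [4, 7]
  Insert 8 (step 8): P = [1, 3, 8] / [2, 5, 9] / [6, 7];  Q = [1, 3, 5] / [2, 6, 8] / [4, 7]
  Insert 4 (step 9): P = [1, 3, 4] / [2, 5, 8] / [6, 7, 9];  Q = [1, 3, 5] / [2, 6, 8] / [4, 7, 9]
Final shape: (3, 3, 3).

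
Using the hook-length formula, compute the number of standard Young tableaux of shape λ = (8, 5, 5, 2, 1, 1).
# SYT of shape (8, 5, 5, 2, 1, 1) = 1723560300

Hook-length formula: f^λ = n! / Π hook(c), product over all cells c of the Young diagram. For λ = (8, 5, 5, 2, 1, 1), n = 22 boxes. Hook lengths by row (left-to-right, top-to-bottom): [13, 10, 8, 7, 6, 3, 2, 1]; [9, 6, 4, 3, 2]; [8, 5, 3, 2, 1]; [4, 1]; [2]; [1]. Product of hooks = 652138905600. So f^λ = 22! / 652138905600 = 1124000727777607680000 / 652138905600 = 1723560300.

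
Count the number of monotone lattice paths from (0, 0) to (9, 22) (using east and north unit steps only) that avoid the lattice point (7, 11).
Number of paths = 17677803

Total paths from (0, 0) to (9, 22): C(31, 9) = 20160075. Paths through (7, 11): (paths (0, 0) → (7, 11)) × (paths (7, 11) → (9, 22)) = C(18, 7) · C(13, 2) = 31824 · 78 = 2482272. Avoidance count = 20160075 − 2482272 = 17677803.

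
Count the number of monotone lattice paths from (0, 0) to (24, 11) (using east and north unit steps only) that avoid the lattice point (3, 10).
Number of paths = 417219608

Total paths from (0, 0) to (24, 11): C(35, 24) = 417225900. Paths through (3, 10): (paths (0, 0) → (3, 10)) × (paths (3, 10) → (24, 11)) = C(13, 3) · C(22, 21) = 286 · 22 = 6292. Avoidance count = 417225900 − 6292 = 417219608.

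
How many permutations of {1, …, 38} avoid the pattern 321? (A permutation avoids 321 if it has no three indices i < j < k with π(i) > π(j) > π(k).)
C_38 = 176733862787006701400

These 321-avoiding permutations are counted by the Catalan number C_n = (1/(n + 1)) · C(2n, n). For n = 38: C_38 = (1/39) · C(76, 38) = 6892620648693261354600/39 = 176733862787006701400.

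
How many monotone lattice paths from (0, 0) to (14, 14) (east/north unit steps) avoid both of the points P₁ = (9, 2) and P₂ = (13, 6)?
Number of paths = 39566722

Inclusion–exclusion. Total paths: C(28, 14) = 40116600. Through P₁: C(11, 9)·C(17, 5) = 340340. Through P₂: C(19, 13)·C(9, 1) = 244188. Since P₁ is strictly southwest of P₂, a monotone path through both must visit P₁ then P₂; paths through both = C(11, 9)·C(8, 4)·C(9, 1) = 34650. Avoid both = 40116600 − 340340 − 244188 + 34650 = 39566722.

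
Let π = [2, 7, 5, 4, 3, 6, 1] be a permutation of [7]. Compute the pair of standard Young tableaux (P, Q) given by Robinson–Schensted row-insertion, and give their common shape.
P = [1, 3, 6] / [2] / [4] / [5] / [7];  Q = [1, 2, 6] / [3] / [4] / [5] / [7];  common shape = (3, 1, 1, 1, 1)

Row-insert the values π_1, π_2, … into P one at a time, bumping the leftmost entry strictly greater than the inserted value down to the next row. The recording tableau Q records, in position (i, j), the step at which that cell was added to P.
  Insert 2 (step 1): P = [2];  Q = [1]
  Insert 7 (step 2): P = [2, 7];  Q = [1, 2]
  Insert 5 (step 3): P = [2, 5] / [7];  Q = [1, 2] / [3]
  Insert 4 (step 4): P = [2, 4] / [5] / [7];  Q = [1, 2] / [3] / [4]
  Insert 3 (step 5): P = [2, 3] / [4] / [5] / [7];  Q = [1, 2] / [3] / [4] / [5]
  Insert 6 (step 6): P = [2, 3, 6] / [4] / [5] / [7];  Q = [1, 2, 6] / [3] / [4] / [5]
  Insert 1 (step 7): P = [1, 3, 6] / [2] / [4] / [5] / [7];  Q = [1, 2, 6] / [3] / [4] / [5] / [7]
Final shape: (3, 1, 1, 1, 1).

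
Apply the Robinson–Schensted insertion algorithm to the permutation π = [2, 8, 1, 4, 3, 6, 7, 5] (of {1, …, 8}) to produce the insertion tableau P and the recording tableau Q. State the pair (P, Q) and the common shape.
P = [1, 3, 5, 7] / [2, 4, 6] / [8];  Q = [1, 2, 6, 7] / [3, 4, 8] / [5];  common shape = (4, 3, 1)

Row-insert the values π_1, π_2, … into P one at a time, bumping the leftmost entry strictly greater than the inserted value down to the next row. The recording tableau Q records, in position (i, j), the step at which that cell was added to P.
  Insert 2 (step 1): P = [2];  Q = [1]
  Insert 8 (step 2): P = [2, 8];  Q = [1, 2]
  Insert 1 (step 3): P = [1, 8] / [2];  Q = [1, 2] / [3]
  Insert 4 (step 4): P = [1, 4] / [2, 8];  Q = [1, 2] / [3, 4]
  Insert 3 (step 5): P = [1, 3] / [2, 4] / [8];  Q = [1, 2] / [3, 4] / [5]
  Insert 6 (step 6): P = [1, 3, 6] / [2, 4] / [8];  Q = [1, 2, 6] / [3, 4] / [5]
  Insert 7 (step 7): P = [1, 3, 6, 7] / [2, 4] / [8];  Q = [1, 2, 6, 7] / [3, 4] / [5]
  Insert 5 (step 8): P = [1, 3, 5, 7] / [2, 4, 6] / [8];  Q = [1, 2, 6, 7] / [3, 4, 8] / [5]
Final shape: (4, 3, 1).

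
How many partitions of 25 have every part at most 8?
p(25, parts ≤ 8) = 1090

Use the recurrence p(n, m) = p(n, m−1) + p(n−m, m): either the largest part is < m (count p(n, m−1)) or the largest part is exactly m (remove one copy of m, count p(n−m, m)). With p(0, ·) = 1 this gives p(25, parts ≤ 8) = 1090. (By conjugating Young diagrams, this also counts partitions of 25 into at most 8 parts.)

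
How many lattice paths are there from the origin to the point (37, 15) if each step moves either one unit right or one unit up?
Number of paths = 4481381406320

A monotone lattice path from (0, 0) to (37, 15) consists of 37 east steps and 15 north steps in some order, so it is determined by which 37 of the 52 steps are east. The count is C(52, 37) = 4481381406320.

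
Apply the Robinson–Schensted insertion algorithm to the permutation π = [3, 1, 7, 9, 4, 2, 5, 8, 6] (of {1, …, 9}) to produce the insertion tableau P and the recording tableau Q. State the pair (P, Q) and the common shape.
P = [1, 2, 5, 6] / [3, 4, 8] / [7, 9];  Q = [1, 3, 4, 8] / [2, 5, 7] / [6, 9];  common shape = (4, 3, 2)

Row-insert the values π_1, π_2, … into P one at a time, bumping the leftmost entry strictly greater than the inserted value down to the next row. The recording tableau Q records, in position (i, j), the step at which that cell was added to P.
  Insert 3 (step 1): P = [3];  Q = [1]
  Insert 1 (step 2): P = [1] / [3];  Q = [1] / [2]
  Insert 7 (step 3): P = [1, 7] / [3];  Q = [1, 3] / [2]
  Insert 9 (step 4): P = [1, 7, 9] / [3];  Q = [1, 3, 4] / [2]
  Insert 4 (step 5): P = [1, 4, 9] / [3, 7];  Q = [1, 3, 4] / [2, 5]
  Insert 2 (step 6): P = [1, 2, 9] / [3, 4] / [7];  Q = [1, 3, 4] / [2, 5] / [6]
  Insert 5 (step 7): P = [1, 2, 5] / [3, 4, 9] / [7];  Q = [1, 3, 4] / [2, 5, 7] / [6]
  Insert 8 (step 8): P = [1, 2, 5, 8] / [3, 4, 9] / [7];  Q = [1, 3, 4, 8] / [2, 5, 7] / [6]
  Insert 6 (step 9): P = [1, 2, 5, 6] / [3, 4, 8] / [7, 9];  Q = [1, 3, 4, 8] / [2, 5, 7] / [6, 9]
Final shape: (4, 3, 2).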